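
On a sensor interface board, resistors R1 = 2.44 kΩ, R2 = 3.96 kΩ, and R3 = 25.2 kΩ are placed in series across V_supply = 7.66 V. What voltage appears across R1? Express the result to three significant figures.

V ≈ 0.591 V

Series total: ΣR = 2.44 + 3.96 + 25.2 = 31.60 kΩ.
Voltage divider: V = V_supply · (2.440 / 31.60) = 7.66 × 0.07722 = 0.5915 V.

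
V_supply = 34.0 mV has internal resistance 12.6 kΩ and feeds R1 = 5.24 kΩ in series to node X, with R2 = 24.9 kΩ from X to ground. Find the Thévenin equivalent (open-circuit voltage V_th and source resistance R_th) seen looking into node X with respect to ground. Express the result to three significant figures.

R1' = 12.6 + 5.24 = 17.84 kΩ (source resistance + R1).
With X open, the divider is unloaded: V_th = 34.0 × 24.9/42.74 = 19.81 mV.
With V_supply suppressed (replaced by a short), R_th = R1' ‖ R2 = (17.84 × 24.9)/(17.84 + 24.9) = 10.39 kΩ.

V_th ≈ 19.8 mV, R_th ≈ 10.4 kΩ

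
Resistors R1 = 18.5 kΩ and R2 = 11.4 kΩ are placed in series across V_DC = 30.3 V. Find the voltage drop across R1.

ΣR = 18.5 + 11.4 = 29.90 kΩ.
Voltage divider: V = V_DC · (18.50 / 29.90) = 30.3 × 0.6187 = 18.75 V.

V ≈ 18.7 V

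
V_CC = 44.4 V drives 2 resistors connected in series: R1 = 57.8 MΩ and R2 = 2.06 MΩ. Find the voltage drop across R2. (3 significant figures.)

Total series resistance ΣR = 57.8 + 2.06 = 59.86 MΩ.
By the voltage-divider rule, V = 44.4 × 2.060/59.86 = 1.528 V.

V ≈ 1.53 V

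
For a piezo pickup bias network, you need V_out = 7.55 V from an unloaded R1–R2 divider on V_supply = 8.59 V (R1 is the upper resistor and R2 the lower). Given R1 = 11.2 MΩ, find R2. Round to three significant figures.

R2 ≈ 81.3 MΩ

V_out/V_supply = R2/(R1+R2) = 0.8789.
Rearranging, R2 = R1·k/(1−k) = 11.2 × 7.260 = 81.31 MΩ.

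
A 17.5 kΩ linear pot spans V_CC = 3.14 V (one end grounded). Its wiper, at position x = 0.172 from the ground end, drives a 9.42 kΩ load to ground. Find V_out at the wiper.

Split the track: R_lower = x·R_p = 3.010 kΩ, R_upper = (1−x)·R_p = 14.49 kΩ.
(x·R_p) ‖ R_L = 2.281 kΩ.
V_out = 3.14 × 2.281/(14.49 + 2.281) = 0.4271 V.

V_out ≈ 0.427 V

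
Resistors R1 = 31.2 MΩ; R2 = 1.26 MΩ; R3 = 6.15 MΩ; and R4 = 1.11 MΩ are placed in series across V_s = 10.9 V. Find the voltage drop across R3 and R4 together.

ΣR = 31.2 + 1.26 + 6.15 + 1.11 = 39.72 MΩ.
R_{R3..R4} = 6.15 + 1.11 = 7.260 MΩ.
V = V_s · R/ΣR = 10.9 × 0.1828 = 1.992 V.

V ≈ 1.99 V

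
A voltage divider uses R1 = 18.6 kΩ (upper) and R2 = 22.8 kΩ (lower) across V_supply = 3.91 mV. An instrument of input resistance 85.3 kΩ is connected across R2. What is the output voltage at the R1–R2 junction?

The load sits in parallel with R2, giving an effective lower resistance R2' = R2·R_L/(R2+R_L) = 17.99 kΩ.
Now apply the divider: V_out = 3.91 × 0.4917 = 1.922 mV.

V_out ≈ 1.92 mV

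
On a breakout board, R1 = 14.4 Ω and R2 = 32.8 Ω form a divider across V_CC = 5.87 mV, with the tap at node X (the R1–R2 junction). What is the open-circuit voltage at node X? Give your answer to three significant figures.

V_th ≈ 4.08 mV

V_th is the unloaded tap voltage: V_CC · R2/(R1+R2) = 5.87 × 0.6949 = 4.079 mV.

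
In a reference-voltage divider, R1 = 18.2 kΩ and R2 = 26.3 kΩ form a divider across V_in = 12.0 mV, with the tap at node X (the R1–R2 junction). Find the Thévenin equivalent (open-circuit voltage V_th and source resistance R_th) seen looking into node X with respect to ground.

With X open, the divider is unloaded: V_th = 12.0 × 26.3/44.50 = 7.092 mV.
Looking into X with the source shorted: R_th = R1·R2/(R1+R2) = 18.20 × 26.3/44.50 = 10.76 kΩ.

V_th ≈ 7.09 mV, R_th ≈ 10.8 kΩ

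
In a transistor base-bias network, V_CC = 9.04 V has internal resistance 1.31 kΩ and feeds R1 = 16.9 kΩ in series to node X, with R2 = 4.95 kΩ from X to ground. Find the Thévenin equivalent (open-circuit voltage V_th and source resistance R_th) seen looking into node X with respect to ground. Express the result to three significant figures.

V_th ≈ 1.93 V, R_th ≈ 3.89 kΩ

R1' = 1.31 + 16.9 = 18.21 kΩ (source resistance + R1).
With X open, the divider is unloaded: V_th = 9.04 × 4.95/23.16 = 1.932 V.
With V_CC suppressed (replaced by a short), R_th = R1' ‖ R2 = (18.21 × 4.95)/(18.21 + 4.95) = 3.892 kΩ.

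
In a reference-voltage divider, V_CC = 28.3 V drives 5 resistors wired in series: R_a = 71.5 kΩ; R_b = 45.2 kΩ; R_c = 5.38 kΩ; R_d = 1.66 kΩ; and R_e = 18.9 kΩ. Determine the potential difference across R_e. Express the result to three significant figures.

Total series resistance ΣR = 71.5 + 45.2 + 5.38 + 1.66 + 18.9 = 142.6 kΩ.
Voltage divider: V = V_CC · (18.90 / 142.6) = 28.3 × 0.1325 = 3.750 V.

V ≈ 3.75 V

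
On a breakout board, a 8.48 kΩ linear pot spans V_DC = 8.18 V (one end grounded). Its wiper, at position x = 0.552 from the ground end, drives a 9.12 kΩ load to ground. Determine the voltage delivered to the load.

Split the track: R_lower = x·R_p = 4.681 kΩ, R_upper = (1−x)·R_p = 3.799 kΩ.
Lower segment in parallel with the load: 4.681 ‖ 9.12 = 3.093 kΩ.
Then V_out = V_DC · 3.093/(3.799 + 3.093) = 3.671 V.
(Unloaded: V_out = x·V_DC = 4.52 V.)

V_out ≈ 3.67 V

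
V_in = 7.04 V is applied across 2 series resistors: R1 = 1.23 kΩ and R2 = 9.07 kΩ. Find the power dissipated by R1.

Series current I = V_in/ΣR = 7.04/10.30 = 0.6835 mA.
P(R1) = I²·R1 = (0.6835)² × 1.23 = 0.5746 mW.

P ≈ 0.575 mW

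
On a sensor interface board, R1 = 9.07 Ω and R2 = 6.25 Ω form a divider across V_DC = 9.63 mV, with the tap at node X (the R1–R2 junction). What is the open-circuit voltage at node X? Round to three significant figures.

With X open, the divider is unloaded: V_th = 9.63 × 6.25/15.32 = 3.929 mV.

V_th ≈ 3.93 mV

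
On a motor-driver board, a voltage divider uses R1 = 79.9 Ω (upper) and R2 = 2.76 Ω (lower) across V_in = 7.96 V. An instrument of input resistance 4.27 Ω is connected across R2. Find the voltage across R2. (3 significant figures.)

V_out ≈ 0.164 V

First combine the lower leg with the load: R2 ‖ R_L = 1.676 Ω.
Voltage divider with the loaded lower leg: V_out = 7.96 × 1.676/(79.9 + 1.676) = 7.96 × 0.02055 = 0.1636 V.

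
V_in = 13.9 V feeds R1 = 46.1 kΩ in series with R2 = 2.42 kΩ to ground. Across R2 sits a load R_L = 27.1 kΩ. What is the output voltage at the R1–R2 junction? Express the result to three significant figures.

V_out ≈ 0.639 V

First combine the lower leg with the load: R2 ‖ R_L = 2.222 kΩ.
Then V_out = V_in · R2'/(R1 + R2') = 13.9 × 2.222/48.32 = 0.6391 V.
(Unloaded it would be 0.693 V; the load pulls it down.)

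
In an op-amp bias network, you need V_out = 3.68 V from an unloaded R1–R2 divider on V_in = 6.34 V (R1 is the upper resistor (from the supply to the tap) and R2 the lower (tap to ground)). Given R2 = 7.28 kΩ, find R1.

R1 ≈ 5.26 kΩ

Required fraction k = V_out/V_in = 0.5804.
Rearranging, R1 = R2·(1−k)/k = 7.28 × 0.7228 = 5.262 kΩ.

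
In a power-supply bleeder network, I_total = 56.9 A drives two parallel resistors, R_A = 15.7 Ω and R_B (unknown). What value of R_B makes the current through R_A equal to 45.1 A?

R_B ≈ 60.0 Ω

In a two-way split, I_A/I_total = R_B/(R_A + R_B).
With f = 0.7926, R_B = R_A · f/(1−f) = 15.7 × 3.822 = 60.01 Ω.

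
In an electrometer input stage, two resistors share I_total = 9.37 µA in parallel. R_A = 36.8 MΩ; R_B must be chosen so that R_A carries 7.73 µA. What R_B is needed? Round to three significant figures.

The fraction through R_A equals R_B/(R_A+R_B).
7.73/9.37 = R_B/(R_A + R_B) → R_B = R_A · (0.8250)/(1 − 0.8250) = 36.8 × 4.713 = 173.5 MΩ.

R_B ≈ 173 MΩ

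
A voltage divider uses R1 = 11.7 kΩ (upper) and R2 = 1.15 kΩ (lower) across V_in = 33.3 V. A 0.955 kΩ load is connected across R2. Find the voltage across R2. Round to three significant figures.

V_out ≈ 1.42 V

R2 ‖ R_L = (1.15 × 0.955)/(1.15 + 0.955) = 0.5217 kΩ.
Voltage divider with the loaded lower leg: V_out = 33.3 × 0.5217/(11.7 + 0.5217) = 33.3 × 0.04269 = 1.422 V.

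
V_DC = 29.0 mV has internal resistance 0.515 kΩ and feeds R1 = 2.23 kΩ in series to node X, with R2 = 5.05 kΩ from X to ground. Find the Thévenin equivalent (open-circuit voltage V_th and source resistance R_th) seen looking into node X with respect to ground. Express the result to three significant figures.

V_th ≈ 18.8 mV, R_th ≈ 1.78 kΩ

R1' = 0.515 + 2.23 = 2.745 kΩ (source resistance + R1).
With X open, the divider is unloaded: V_th = 29.0 × 5.05/7.795 = 18.79 mV.
With V_DC suppressed (replaced by a short), R_th = R1' ‖ R2 = (2.745 × 5.05)/(2.745 + 5.05) = 1.778 kΩ.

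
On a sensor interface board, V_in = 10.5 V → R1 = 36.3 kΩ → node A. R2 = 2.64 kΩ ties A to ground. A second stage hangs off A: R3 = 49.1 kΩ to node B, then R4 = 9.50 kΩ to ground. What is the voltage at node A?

Node A sees R2 in parallel with the series input of stage 2, R3 + R4 = 58.60 kΩ.
R2 ‖ (R3+R4) = 2.526 kΩ.
First divider: V_A = V_in · 2.526/(36.3 + 2.526) = 0.6832 V.

V_A ≈ 0.683 V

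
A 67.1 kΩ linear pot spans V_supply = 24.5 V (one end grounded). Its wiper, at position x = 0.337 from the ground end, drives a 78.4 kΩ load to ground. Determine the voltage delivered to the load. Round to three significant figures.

V_out ≈ 6.93 V

The pot divides into 44.49 kΩ above the wiper and 22.61 kΩ below.
Lower segment in parallel with the load: 22.61 ‖ 78.4 = 17.55 kΩ.
Loaded-divider output: V_out = 24.5 × 0.2829 = 6.931 V.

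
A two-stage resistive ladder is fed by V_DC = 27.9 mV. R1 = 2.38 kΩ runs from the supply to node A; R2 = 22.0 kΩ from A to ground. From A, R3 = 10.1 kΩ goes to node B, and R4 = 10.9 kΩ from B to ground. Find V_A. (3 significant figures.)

V_A ≈ 22.8 mV

Looking into the second stage from A: R3 + R4 = 21.00 kΩ appears in parallel with R2.
R2 ‖ (R3+R4) = 10.74 kΩ.
V_A = 27.9 × 10.74/(2.38 + 10.74) = 22.84 mV.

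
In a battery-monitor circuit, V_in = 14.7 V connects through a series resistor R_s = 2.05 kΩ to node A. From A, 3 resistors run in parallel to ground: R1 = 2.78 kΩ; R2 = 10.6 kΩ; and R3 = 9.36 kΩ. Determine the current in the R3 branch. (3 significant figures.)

Equivalent of the parallel group: R_p = 1.783 kΩ.
V_A = 14.7 × 1.783/3.833 = 6.838 V.
Branch current I = V_A/R3 = 6.838/9.36 = 0.7305 mA.
(Equivalently: I_total = 3.835 mA, then current-divider fraction G_k/ΣG = 0.1905.)

I ≈ 0.731 mA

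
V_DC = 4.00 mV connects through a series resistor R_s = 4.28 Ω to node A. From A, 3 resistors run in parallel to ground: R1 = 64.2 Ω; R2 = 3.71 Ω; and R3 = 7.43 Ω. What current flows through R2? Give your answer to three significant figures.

Equivalent of the parallel group: R_p = 2.383 Ω.
Node voltage V_A = V_DC · R_p/(R_s + R_p) = 4.00 × 0.3576 = 1.430 mV.
Branch current I = V_A/R2 = 1.430/3.71 = 0.3856 mA.

I ≈ 0.386 mA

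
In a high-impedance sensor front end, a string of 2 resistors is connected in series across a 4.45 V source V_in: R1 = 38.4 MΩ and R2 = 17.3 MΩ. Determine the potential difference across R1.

ΣR = 38.4 + 17.3 = 55.70 MΩ.
V = V_in · R/ΣR = 4.45 × 0.6894 = 3.068 V.

V ≈ 3.07 V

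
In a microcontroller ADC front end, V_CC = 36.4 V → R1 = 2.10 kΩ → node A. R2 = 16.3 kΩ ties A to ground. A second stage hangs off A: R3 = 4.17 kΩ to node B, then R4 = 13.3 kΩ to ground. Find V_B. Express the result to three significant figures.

Node A sees R2 in parallel with the series input of stage 2, R3 + R4 = 17.47 kΩ.
R2 ‖ (R3+R4) = 8.432 kΩ.
V_A = 36.4 × 8.432/(2.10 + 8.432) = 29.14 V.
Stage 2 is unloaded, so V_B = V_A · R4/(R3+R4) = 29.14 × 13.3/17.47 = 22.19 V.

V_B ≈ 22.2 V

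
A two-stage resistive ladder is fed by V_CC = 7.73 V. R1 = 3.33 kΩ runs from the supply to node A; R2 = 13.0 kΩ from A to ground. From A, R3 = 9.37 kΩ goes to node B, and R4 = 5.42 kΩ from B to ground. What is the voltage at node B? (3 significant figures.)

V_B ≈ 1.91 V

Node A sees R2 in parallel with the series input of stage 2, R3 + R4 = 14.79 kΩ.
R2 ‖ (R3+R4) = 6.919 kΩ.
V_A = 7.73 × 6.919/(3.33 + 6.919) = 5.218 V.
V_B = V_A × 0.3665 = 1.912 V.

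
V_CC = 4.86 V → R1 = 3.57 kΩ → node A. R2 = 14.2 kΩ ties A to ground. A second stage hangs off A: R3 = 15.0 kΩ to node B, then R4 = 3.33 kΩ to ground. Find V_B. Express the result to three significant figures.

The second stage (R3 + R4 = 18.33 kΩ) loads node A in parallel with R2.
R2 ‖ (R3+R4) = 8.001 kΩ.
So V_A = 4.86 × 0.6915 = 3.361 V.
Then the unloaded second divider: V_B = V_A × R4/(R3+R4) = 3.361 × 0.1817 = 0.6105 V.

V_B ≈ 0.611 V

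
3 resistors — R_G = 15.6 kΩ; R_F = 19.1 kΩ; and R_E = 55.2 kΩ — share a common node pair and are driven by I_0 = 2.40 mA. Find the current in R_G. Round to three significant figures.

Total conductance ΣG = 1/15.6 + 1/19.1 + 1/55.2 = 0.1346 (units of 1/kΩ).
By the current-divider rule, I = I_0 · G_k/ΣG = 2.40 × 0.4763 = 1.143 mA.

I ≈ 1.14 mA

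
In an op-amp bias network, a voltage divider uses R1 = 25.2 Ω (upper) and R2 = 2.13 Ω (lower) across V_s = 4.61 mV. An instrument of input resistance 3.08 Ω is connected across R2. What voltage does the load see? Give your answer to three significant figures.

V_out ≈ 0.219 mV

R2 ‖ R_L = (2.13 × 3.08)/(2.13 + 3.08) = 1.259 Ω.
Then V_out = V_s · R2'/(R1 + R2') = 4.61 × 1.259/26.46 = 0.2194 mV.
(Unloaded it would be 0.359 mV; the load pulls it down.)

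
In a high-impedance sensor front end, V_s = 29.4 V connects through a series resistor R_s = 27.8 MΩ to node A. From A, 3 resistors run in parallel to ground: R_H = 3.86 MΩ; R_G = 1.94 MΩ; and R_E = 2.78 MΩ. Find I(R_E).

I ≈ 0.325 µA

Parallel bank: R_p = 1/(1/3.86 + 1/1.94 + 1/2.78) = 0.8816 MΩ.
V_A by voltage divider: V_A = 29.4 × 0.8816/(27.8 + 0.8816) = 0.9037 V.
Branch current I = V_A/R_E = 0.9037/2.78 = 0.3251 µA.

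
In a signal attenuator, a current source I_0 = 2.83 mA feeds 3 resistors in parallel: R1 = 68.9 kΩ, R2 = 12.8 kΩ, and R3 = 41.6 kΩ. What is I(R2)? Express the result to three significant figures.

I ≈ 1.89 mA

Conductances: ΣG = 1/68.9 + 1/12.8 + 1/41.6 = 0.1167 (1/kΩ).
R2 takes the fraction G_k/ΣG = 0.07812/0.1167 = 0.6696, so I = 2.83 × 0.6696 = 1.895 mA.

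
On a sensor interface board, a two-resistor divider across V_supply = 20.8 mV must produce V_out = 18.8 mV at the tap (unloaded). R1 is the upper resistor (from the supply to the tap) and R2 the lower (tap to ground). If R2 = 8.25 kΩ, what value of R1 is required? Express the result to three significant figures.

R1 ≈ 0.878 kΩ

Required fraction k = V_out/V_supply = 0.9038.
R1 = R2·(1/k − 1) = 8.25 × 0.1064 = 0.8777 kΩ.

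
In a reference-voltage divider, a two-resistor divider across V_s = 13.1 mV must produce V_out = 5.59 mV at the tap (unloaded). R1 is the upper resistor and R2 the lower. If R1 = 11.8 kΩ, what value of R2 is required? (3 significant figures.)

R2 ≈ 8.78 kΩ

V_out/V_s = R2/(R1+R2) = 0.4267.
R2 = R1 · 0.4267/(1 − 0.4267) = 8.783 kΩ.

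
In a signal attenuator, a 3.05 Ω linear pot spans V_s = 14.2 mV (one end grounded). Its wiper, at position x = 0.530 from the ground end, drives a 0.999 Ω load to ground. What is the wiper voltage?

V_out ≈ 4.27 mV

Split the track: R_lower = x·R_p = 1.617 Ω, R_upper = (1−x)·R_p = 1.433 Ω.
Lower segment in parallel with the load: 1.617 ‖ 0.999 = 0.6174 Ω.
Loaded-divider output: V_out = 14.2 × 0.3010 = 4.275 mV.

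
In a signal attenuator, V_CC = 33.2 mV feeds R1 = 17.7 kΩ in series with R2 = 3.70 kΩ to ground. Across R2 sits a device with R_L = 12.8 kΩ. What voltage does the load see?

V_out ≈ 4.63 mV

First combine the lower leg with the load: R2 ‖ R_L = 2.870 kΩ.
Now apply the divider: V_out = 33.2 × 0.1395 = 4.633 mV.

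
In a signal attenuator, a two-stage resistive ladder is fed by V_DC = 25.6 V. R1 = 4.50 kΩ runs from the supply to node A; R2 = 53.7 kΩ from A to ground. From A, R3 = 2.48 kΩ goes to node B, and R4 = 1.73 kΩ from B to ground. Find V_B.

V_B ≈ 4.89 V

Looking into the second stage from A: R3 + R4 = 4.210 kΩ appears in parallel with R2.
R2 ‖ (R3+R4) = 3.904 kΩ.
First divider: V_A = V_DC · 3.904/(4.50 + 3.904) = 11.89 V.
Stage 2 is unloaded, so V_B = V_A · R4/(R3+R4) = 11.89 × 1.73/4.210 = 4.887 V.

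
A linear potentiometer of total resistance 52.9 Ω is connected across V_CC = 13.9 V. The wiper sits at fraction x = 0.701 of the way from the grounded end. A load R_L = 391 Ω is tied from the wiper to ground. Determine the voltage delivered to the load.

Lower segment x·R_p = 37.08 Ω; upper segment (1−x)·R_p = 15.82 Ω.
(x·R_p) ‖ R_L = 33.87 Ω.
V_out = 13.9 × 33.87/(15.82 + 33.87) = 9.475 V.

V_out ≈ 9.48 V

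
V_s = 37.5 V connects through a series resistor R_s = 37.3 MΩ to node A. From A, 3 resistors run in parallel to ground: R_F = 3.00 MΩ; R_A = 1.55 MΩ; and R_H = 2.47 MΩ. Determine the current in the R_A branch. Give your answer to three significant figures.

Equivalent of the parallel group: R_p = 0.7229 MΩ.
Node voltage V_A = V_s · R_p/(R_s + R_p) = 37.5 × 0.01901 = 0.7129 V.
Branch current I = V_A/R_A = 0.7129/1.55 = 0.4600 µA.

I ≈ 0.460 µA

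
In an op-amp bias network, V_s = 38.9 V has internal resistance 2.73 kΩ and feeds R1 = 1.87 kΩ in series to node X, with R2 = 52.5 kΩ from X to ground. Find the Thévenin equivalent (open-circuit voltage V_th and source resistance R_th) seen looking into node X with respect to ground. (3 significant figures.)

R1' = 2.73 + 1.87 = 4.600 kΩ (source resistance + R1).
V_th is the unloaded tap voltage: V_s · R2/(R1'+R2) = 38.9 × 0.9194 = 35.77 V.
With V_s suppressed (replaced by a short), R_th = R1' ‖ R2 = (4.600 × 52.5)/(4.600 + 52.5) = 4.229 kΩ.

V_th ≈ 35.8 V, R_th ≈ 4.23 kΩ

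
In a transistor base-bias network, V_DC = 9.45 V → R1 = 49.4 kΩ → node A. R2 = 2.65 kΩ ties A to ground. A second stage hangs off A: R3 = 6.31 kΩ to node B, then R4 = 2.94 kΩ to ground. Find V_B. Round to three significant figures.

Node A sees R2 in parallel with the series input of stage 2, R3 + R4 = 9.250 kΩ.
R2 ‖ (R3+R4) = 2.060 kΩ.
V_A = 9.45 × 2.060/(49.4 + 2.060) = 0.3783 V.
Stage 2 is unloaded, so V_B = V_A · R4/(R3+R4) = 0.3783 × 2.94/9.250 = 0.1202 V.

V_B ≈ 0.120 V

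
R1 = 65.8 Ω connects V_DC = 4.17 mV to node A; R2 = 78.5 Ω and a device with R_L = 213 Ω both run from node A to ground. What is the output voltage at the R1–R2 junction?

First combine the lower leg with the load: R2 ‖ R_L = 57.36 Ω.
Then V_out = V_DC · R2'/(R1 + R2') = 4.17 × 57.36/123.2 = 1.942 mV.

V_out ≈ 1.94 mV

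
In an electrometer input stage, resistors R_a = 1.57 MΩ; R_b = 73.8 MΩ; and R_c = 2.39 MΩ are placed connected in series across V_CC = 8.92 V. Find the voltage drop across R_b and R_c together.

ΣR = 1.57 + 73.8 + 2.39 = 77.76 MΩ.
R_{R_b..R_c} = 73.8 + 2.39 = 76.19 MΩ.
By the voltage-divider rule, V = 8.92 × 76.19/77.76 = 8.740 V.

V ≈ 8.74 V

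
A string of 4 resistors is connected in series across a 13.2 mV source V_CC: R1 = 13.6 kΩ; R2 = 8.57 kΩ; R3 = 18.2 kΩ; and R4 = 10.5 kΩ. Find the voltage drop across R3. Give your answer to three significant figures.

Series total: ΣR = 13.6 + 8.57 + 18.2 + 10.5 = 50.87 kΩ.
Voltage divider: V = V_CC · (18.20 / 50.87) = 13.2 × 0.3578 = 4.723 mV.

V ≈ 4.72 mV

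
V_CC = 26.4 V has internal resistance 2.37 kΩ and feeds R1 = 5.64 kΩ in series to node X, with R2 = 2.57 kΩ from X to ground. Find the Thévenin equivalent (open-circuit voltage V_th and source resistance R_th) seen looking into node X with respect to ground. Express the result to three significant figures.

R1' = 2.37 + 5.64 = 8.010 kΩ (source resistance + R1).
With X open, the divider is unloaded: V_th = 26.4 × 2.57/10.58 = 6.413 V.
Looking into X with the source shorted: R_th = R1'·R2/(R1'+R2) = 8.010 × 2.57/10.58 = 1.946 kΩ.

V_th ≈ 6.41 V, R_th ≈ 1.95 kΩ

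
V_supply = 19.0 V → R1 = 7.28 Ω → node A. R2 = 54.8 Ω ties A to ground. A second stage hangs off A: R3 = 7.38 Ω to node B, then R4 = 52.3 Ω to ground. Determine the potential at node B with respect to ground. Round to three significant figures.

The second stage (R3 + R4 = 59.68 Ω) loads node A in parallel with R2.
R2 ‖ (R3+R4) = 28.57 Ω.
So V_A = 19.0 × 0.7969 = 15.14 V.
Stage 2 is unloaded, so V_B = V_A · R4/(R3+R4) = 15.14 × 52.3/59.68 = 13.27 V.

V_B ≈ 13.3 V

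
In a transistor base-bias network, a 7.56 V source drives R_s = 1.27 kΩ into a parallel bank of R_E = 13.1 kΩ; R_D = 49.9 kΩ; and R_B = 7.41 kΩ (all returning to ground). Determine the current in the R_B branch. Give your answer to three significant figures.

I ≈ 0.789 mA

Combine the parallel branches: R_p = (1/13.1 + 1/49.9 + 1/7.41)⁻¹ = 4.323 kΩ.
V_A = 7.56 × 4.323/5.593 = 5.843 V.
Branch current I = V_A/R_B = 5.843/7.41 = 0.7886 mA.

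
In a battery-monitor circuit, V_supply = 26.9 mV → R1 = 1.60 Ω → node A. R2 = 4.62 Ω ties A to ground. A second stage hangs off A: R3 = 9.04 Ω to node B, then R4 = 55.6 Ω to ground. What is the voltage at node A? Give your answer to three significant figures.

V_A ≈ 19.6 mV

The second stage (R3 + R4 = 64.64 Ω) loads node A in parallel with R2.
R2 ‖ (R3+R4) = 4.312 Ω.
So V_A = 26.9 × 0.7294 = 19.62 mV.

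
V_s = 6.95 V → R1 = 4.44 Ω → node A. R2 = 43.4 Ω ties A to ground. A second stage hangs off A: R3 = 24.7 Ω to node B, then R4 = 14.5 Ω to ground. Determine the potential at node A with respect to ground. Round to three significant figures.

Looking into the second stage from A: R3 + R4 = 39.20 Ω appears in parallel with R2.
R2 ‖ (R3+R4) = 20.60 Ω.
First divider: V_A = V_s · 20.60/(4.44 + 20.60) = 5.717 V.

V_A ≈ 5.72 V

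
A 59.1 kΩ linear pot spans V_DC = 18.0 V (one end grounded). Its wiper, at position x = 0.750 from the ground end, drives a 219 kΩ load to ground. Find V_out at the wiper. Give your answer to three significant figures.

V_out ≈ 12.8 V

The pot divides into 14.78 kΩ above the wiper and 44.33 kΩ below.
R_L loads the lower segment: effective lower R = 36.86 kΩ.
Loaded-divider output: V_out = 18.0 × 0.7139 = 12.85 V.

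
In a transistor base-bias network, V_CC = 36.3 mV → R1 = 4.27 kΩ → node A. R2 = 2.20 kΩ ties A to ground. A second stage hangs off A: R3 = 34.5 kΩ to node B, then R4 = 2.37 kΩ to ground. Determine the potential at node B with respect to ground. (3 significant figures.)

V_B ≈ 0.763 mV

The second stage (R3 + R4 = 36.87 kΩ) loads node A in parallel with R2.
Effective lower resistance at A: R2 ‖ 36.87 = 2.076 kΩ.
First divider: V_A = V_CC · 2.076/(4.27 + 2.076) = 11.88 mV.
Stage 2 is unloaded, so V_B = V_A · R4/(R3+R4) = 11.88 × 2.37/36.87 = 0.7634 mV.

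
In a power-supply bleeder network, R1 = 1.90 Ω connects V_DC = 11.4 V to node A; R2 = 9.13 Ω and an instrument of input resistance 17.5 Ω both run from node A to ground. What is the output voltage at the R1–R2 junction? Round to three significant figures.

First combine the lower leg with the load: R2 ‖ R_L = 6.000 Ω.
Now apply the divider: V_out = 11.4 × 0.7595 = 8.658 V.

V_out ≈ 8.66 V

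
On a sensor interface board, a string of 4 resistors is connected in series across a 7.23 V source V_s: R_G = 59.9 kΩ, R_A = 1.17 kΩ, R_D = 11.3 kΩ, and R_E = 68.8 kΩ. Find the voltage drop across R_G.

V ≈ 3.07 V

Total series resistance ΣR = 59.9 + 1.17 + 11.3 + 68.8 = 141.2 kΩ.
Voltage divider: V = V_s · (59.90 / 141.2) = 7.23 × 0.4243 = 3.068 V.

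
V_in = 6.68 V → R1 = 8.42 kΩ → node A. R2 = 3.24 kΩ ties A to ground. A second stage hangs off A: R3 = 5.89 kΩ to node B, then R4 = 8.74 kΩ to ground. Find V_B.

V_B ≈ 0.956 V

The second stage (R3 + R4 = 14.63 kΩ) loads node A in parallel with R2.
R2 ‖ (R3+R4) = 2.653 kΩ.
First divider: V_A = V_in · 2.653/(8.42 + 2.653) = 1.600 V.
Stage 2 is unloaded, so V_B = V_A · R4/(R3+R4) = 1.600 × 8.74/14.63 = 0.9560 V.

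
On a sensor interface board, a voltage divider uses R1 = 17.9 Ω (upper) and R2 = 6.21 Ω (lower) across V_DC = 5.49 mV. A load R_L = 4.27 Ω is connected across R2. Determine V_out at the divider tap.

V_out ≈ 0.680 mV

The load sits in parallel with R2, giving an effective lower resistance R2' = R2·R_L/(R2+R_L) = 2.530 Ω.
Then V_out = V_DC · R2'/(R1 + R2') = 5.49 × 2.530/20.43 = 0.6799 mV.
(Unloaded it would be 1.41 mV; the load pulls it down.)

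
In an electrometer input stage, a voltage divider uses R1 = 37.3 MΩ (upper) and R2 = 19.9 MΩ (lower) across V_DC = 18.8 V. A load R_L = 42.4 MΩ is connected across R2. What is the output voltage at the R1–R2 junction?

V_out ≈ 5.01 V

R2 ‖ R_L = (19.9 × 42.4)/(19.9 + 42.4) = 13.54 MΩ.
Now apply the divider: V_out = 18.8 × 0.2664 = 5.008 V.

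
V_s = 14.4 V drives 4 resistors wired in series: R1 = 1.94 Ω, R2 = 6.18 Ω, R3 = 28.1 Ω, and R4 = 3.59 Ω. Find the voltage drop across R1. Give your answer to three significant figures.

V ≈ 0.702 V

Series total: ΣR = 1.94 + 6.18 + 28.1 + 3.59 = 39.81 Ω.
V = V_s · R/ΣR = 14.4 × 0.04873 = 0.7017 V.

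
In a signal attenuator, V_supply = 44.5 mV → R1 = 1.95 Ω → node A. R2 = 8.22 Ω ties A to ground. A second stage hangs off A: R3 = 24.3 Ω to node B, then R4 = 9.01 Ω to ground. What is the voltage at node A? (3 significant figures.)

V_A ≈ 34.3 mV

Node A sees R2 in parallel with the series input of stage 2, R3 + R4 = 33.31 Ω.
R2 ‖ (R3+R4) = 6.593 Ω.
First divider: V_A = V_supply · 6.593/(1.95 + 6.593) = 34.34 mV.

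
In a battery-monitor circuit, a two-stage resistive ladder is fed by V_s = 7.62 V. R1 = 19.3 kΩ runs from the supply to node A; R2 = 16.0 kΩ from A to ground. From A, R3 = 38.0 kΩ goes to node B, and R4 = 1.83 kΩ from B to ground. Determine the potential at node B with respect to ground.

V_B ≈ 0.130 V

Looking into the second stage from A: R3 + R4 = 39.83 kΩ appears in parallel with R2.
Effective lower resistance at A: R2 ‖ 39.83 = 11.41 kΩ.
First divider: V_A = V_s · 11.41/(19.3 + 11.41) = 2.832 V.
V_B = V_A × 0.04595 = 0.1301 V.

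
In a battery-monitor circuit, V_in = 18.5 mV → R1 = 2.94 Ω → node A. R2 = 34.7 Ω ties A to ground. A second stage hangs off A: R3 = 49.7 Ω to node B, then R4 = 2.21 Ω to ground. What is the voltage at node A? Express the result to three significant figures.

Node A sees R2 in parallel with the series input of stage 2, R3 + R4 = 51.91 Ω.
R2 ‖ (R3+R4) = 20.80 Ω.
V_A = 18.5 × 20.80/(2.94 + 20.80) = 16.21 mV.

V_A ≈ 16.2 mV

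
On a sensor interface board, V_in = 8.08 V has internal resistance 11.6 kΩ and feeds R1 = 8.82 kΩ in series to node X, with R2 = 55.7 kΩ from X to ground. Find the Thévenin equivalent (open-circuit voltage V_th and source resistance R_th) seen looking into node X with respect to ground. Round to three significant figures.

R1' = 11.6 + 8.82 = 20.42 kΩ (source resistance + R1).
With X open, the divider is unloaded: V_th = 8.08 × 55.7/76.12 = 5.912 V.
With V_in suppressed (replaced by a short), R_th = R1' ‖ R2 = (20.42 × 55.7)/(20.42 + 55.7) = 14.94 kΩ.

V_th ≈ 5.91 V, R_th ≈ 14.9 kΩ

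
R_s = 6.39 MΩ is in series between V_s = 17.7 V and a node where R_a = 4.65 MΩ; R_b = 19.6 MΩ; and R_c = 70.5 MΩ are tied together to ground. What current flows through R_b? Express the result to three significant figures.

I ≈ 0.324 µA

Combine the parallel branches: R_p = (1/4.65 + 1/19.6 + 1/70.5)⁻¹ = 3.568 MΩ.
V_A = 17.7 × 3.568/9.958 = 6.342 V.
Branch current I = V_A/R_b = 6.342/19.6 = 0.3236 µA.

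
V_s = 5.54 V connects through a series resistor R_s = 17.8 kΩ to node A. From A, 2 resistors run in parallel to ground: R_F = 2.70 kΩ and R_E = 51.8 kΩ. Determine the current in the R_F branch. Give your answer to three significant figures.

Equivalent of the parallel group: R_p = 2.566 kΩ.
Node voltage V_A = V_s · R_p/(R_s + R_p) = 5.54 × 0.1260 = 0.6981 V.
Branch current I = V_A/R_F = 0.6981/2.70 = 0.2585 mA.

I ≈ 0.259 mA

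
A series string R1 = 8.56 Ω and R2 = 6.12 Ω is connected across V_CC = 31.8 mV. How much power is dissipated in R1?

P ≈ 40.2 µW

Series current I = V_CC/ΣR = 31.8/14.68 = 2.166 mA.
P(R1) = I²·R1 = (2.166)² × 8.56 = 40.17 µW.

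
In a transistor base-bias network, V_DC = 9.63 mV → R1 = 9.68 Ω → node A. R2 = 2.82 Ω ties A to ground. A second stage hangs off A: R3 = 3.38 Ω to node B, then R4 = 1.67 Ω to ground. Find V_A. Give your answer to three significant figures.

V_A ≈ 1.52 mV

Looking into the second stage from A: R3 + R4 = 5.050 Ω appears in parallel with R2.
R2 ‖ (R3+R4) = 1.810 Ω.
V_A = 9.63 × 1.810/(9.68 + 1.810) = 1.517 mV.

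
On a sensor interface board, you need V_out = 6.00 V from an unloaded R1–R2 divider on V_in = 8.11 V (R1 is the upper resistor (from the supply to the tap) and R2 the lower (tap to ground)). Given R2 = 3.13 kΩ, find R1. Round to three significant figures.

R1 ≈ 1.10 kΩ

The divider ratio is R2/(R1+R2) = 6.00/8.11 = 0.7398.
R1 = R2·(1/k − 1) = 3.13 × 0.3517 = 1.101 kΩ.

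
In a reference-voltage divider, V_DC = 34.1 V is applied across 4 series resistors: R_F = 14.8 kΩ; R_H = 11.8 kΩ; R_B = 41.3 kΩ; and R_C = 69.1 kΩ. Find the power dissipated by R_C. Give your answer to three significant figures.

The common current is I = 34.1/137.0 = 0.2489 mA.
P = I²R = 0.06195 × 69.1 = 4.281 mW.

P ≈ 4.28 mW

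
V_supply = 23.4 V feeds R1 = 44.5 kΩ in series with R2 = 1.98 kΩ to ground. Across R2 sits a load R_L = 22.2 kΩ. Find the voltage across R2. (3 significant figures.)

V_out ≈ 0.918 V

First combine the lower leg with the load: R2 ‖ R_L = 1.818 kΩ.
Voltage divider with the loaded lower leg: V_out = 23.4 × 1.818/(44.5 + 1.818) = 23.4 × 0.03925 = 0.9184 V.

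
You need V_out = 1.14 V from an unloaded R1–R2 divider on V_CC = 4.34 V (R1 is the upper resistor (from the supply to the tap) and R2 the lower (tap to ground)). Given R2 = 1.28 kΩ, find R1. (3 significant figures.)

Required fraction k = V_out/V_CC = 0.2627.
R1 = R2·(1/k − 1) = 1.28 × 2.807 = 3.593 kΩ.

R1 ≈ 3.59 kΩ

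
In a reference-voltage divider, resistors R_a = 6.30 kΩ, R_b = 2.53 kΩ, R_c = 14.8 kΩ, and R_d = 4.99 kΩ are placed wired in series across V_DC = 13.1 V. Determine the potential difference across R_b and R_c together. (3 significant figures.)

Series total: ΣR = 6.30 + 2.53 + 14.8 + 4.99 = 28.62 kΩ.
R_{R_b..R_c} = 2.53 + 14.8 = 17.33 kΩ.
V = V_DC · R/ΣR = 13.1 × 0.6055 = 7.932 V.

V ≈ 7.93 V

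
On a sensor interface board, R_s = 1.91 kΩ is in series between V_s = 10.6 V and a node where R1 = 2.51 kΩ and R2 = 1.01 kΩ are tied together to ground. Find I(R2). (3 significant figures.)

Equivalent of the parallel group: R_p = 0.7202 kΩ.
V_A by voltage divider: V_A = 10.6 × 0.7202/(1.91 + 0.7202) = 2.902 V.
Branch current I = V_A/R2 = 2.902/1.01 = 2.874 mA.

I ≈ 2.87 mA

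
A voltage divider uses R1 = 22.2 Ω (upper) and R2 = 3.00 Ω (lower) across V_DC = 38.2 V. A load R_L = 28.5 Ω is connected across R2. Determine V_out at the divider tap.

R2 ‖ R_L = (3.00 × 28.5)/(3.00 + 28.5) = 2.714 Ω.
Now apply the divider: V_out = 38.2 × 0.1089 = 4.162 V.

V_out ≈ 4.16 V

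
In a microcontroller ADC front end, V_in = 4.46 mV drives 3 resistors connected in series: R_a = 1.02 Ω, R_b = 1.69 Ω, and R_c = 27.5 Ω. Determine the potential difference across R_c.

ΣR = 1.02 + 1.69 + 27.5 = 30.21 Ω.
Voltage divider: V = V_in · (27.50 / 30.21) = 4.46 × 0.9103 = 4.060 mV.

V ≈ 4.06 mV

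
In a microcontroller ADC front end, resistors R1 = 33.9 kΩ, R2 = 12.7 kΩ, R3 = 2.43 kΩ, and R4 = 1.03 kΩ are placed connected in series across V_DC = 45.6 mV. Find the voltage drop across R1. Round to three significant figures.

V ≈ 30.9 mV

ΣR = 33.9 + 12.7 + 2.43 + 1.03 = 50.06 kΩ.
By the voltage-divider rule, V = 45.6 × 33.90/50.06 = 30.88 mV.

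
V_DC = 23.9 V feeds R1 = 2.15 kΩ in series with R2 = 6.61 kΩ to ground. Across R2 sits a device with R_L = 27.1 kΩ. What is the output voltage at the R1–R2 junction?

First combine the lower leg with the load: R2 ‖ R_L = 5.314 kΩ.
Then V_out = V_DC · R2'/(R1 + R2') = 23.9 × 5.314/7.464 = 17.02 V.
(Unloaded it would be 18.0 V; the load pulls it down.)

V_out ≈ 17.0 V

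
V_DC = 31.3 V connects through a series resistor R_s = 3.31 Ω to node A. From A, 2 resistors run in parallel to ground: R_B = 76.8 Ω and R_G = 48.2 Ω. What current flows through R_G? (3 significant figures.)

I ≈ 0.584 A

Equivalent of the parallel group: R_p = 29.61 Ω.
V_A = 31.3 × 29.61/32.92 = 28.15 V.
I(R_G) = V_A / R_G = 28.15/48.2 = 0.5841 A.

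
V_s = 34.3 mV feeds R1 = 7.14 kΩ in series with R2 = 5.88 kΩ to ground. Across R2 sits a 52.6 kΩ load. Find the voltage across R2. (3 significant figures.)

V_out ≈ 14.6 mV

R2 ‖ R_L = (5.88 × 52.6)/(5.88 + 52.6) = 5.289 kΩ.
Now apply the divider: V_out = 34.3 × 0.4255 = 14.60 mV.
(Unloaded it would be 15.5 mV; the load pulls it down.)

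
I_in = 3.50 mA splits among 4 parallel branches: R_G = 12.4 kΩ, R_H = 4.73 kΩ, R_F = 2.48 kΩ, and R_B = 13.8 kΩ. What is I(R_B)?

ΣG = 1/12.4 + 1/4.73 + 1/2.48 + 1/13.8 = 0.7678.
Current divider: I(R_B) = I_in · G_k/ΣG = 3.50 × (0.07246/0.7678) = 3.50 × 0.09438 = 0.3303 mA.

I ≈ 0.330 mA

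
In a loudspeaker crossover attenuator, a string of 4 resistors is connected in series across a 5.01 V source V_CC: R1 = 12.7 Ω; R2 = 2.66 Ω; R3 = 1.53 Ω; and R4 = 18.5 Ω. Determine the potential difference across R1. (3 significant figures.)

V ≈ 1.80 V

Total series resistance ΣR = 12.7 + 2.66 + 1.53 + 18.5 = 35.39 Ω.
Voltage divider: V = V_CC · (12.70 / 35.39) = 5.01 × 0.3589 = 1.798 V.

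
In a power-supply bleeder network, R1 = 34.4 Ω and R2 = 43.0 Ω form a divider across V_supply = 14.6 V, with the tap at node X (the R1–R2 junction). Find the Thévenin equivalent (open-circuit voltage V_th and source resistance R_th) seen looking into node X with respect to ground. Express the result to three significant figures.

V_th ≈ 8.11 V, R_th ≈ 19.1 Ω

With X open, the divider is unloaded: V_th = 14.6 × 43.0/77.40 = 8.111 V.
With V_supply suppressed (replaced by a short), R_th = R1 ‖ R2 = (34.40 × 43.0)/(34.40 + 43.0) = 19.11 Ω.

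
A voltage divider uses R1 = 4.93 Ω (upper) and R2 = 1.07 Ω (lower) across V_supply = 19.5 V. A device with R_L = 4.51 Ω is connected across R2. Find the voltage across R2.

R2 ‖ R_L = (1.07 × 4.51)/(1.07 + 4.51) = 0.8648 Ω.
Voltage divider with the loaded lower leg: V_out = 19.5 × 0.8648/(4.93 + 0.8648) = 19.5 × 0.1492 = 2.910 V.

V_out ≈ 2.91 V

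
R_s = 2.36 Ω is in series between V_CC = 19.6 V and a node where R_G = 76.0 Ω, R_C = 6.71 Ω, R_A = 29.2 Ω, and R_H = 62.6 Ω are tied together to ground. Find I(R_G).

I ≈ 0.172 A

Combine the parallel branches: R_p = (1/76.0 + 1/6.71 + 1/29.2 + 1/62.6)⁻¹ = 4.708 Ω.
V_A = 19.6 × 4.708/7.068 = 13.06 V.
I(R_G) = V_A / R_G = 13.06/76.0 = 0.1718 A.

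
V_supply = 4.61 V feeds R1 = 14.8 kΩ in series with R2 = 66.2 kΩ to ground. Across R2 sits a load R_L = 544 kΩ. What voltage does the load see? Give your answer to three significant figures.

V_out ≈ 3.69 V

First combine the lower leg with the load: R2 ‖ R_L = 59.02 kΩ.
Then V_out = V_supply · R2'/(R1 + R2') = 4.61 × 59.02/73.82 = 3.686 V.
(Unloaded it would be 3.77 V; the load pulls it down.)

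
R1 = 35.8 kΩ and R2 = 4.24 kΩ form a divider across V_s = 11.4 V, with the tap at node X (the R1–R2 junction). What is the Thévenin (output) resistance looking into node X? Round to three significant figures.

R_th ≈ 3.79 kΩ

Zeroing V_s shorts the top of R1 to ground, so R_th = R1 ‖ R2 = 3.791 kΩ.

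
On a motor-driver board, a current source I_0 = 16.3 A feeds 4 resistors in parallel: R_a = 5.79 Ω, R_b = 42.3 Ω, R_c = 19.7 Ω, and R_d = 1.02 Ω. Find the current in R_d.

ΣG = 1/5.79 + 1/42.3 + 1/19.7 + 1/1.02 = 1.228.
By the current-divider rule, I = I_0 · G_k/ΣG = 16.3 × 0.7987 = 13.02 A.

I ≈ 13.0 A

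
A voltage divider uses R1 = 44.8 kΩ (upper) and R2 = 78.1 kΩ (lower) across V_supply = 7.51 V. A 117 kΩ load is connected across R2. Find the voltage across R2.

R2 ‖ R_L = (78.1 × 117)/(78.1 + 117) = 46.84 kΩ.
Then V_out = V_supply · R2'/(R1 + R2') = 7.51 × 46.84/91.64 = 3.838 V.

V_out ≈ 3.84 V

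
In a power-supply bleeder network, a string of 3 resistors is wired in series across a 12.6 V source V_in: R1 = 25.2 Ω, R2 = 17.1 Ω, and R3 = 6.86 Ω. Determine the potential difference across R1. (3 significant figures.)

Series total: ΣR = 25.2 + 17.1 + 6.86 = 49.16 Ω.
By the voltage-divider rule, V = 12.6 × 25.20/49.16 = 6.459 V.

V ≈ 6.46 V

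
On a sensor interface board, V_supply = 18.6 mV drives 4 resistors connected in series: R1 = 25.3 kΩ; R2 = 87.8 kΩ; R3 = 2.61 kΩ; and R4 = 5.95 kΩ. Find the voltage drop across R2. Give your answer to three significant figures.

Series total: ΣR = 25.3 + 87.8 + 2.61 + 5.95 = 121.7 kΩ.
V = V_supply · R/ΣR = 18.6 × 0.7217 = 13.42 mV.

V ≈ 13.4 mV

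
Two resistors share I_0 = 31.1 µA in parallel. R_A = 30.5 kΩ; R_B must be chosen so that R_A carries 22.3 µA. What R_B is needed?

R_B ≈ 77.3 kΩ

Two-branch current divider: I_A = I_0 · R_B/(R_A + R_B).
22.3/31.1 = R_B/(R_A + R_B) → R_B = R_A · (0.7170)/(1 − 0.7170) = 30.5 × 2.534 = 77.29 kΩ.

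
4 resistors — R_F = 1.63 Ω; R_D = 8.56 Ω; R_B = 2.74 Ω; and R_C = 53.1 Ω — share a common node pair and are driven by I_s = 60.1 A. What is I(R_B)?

I ≈ 19.7 A

ΣG = 1/1.63 + 1/8.56 + 1/2.74 + 1/53.1 = 1.114.
R_B takes the fraction G_k/ΣG = 0.3650/1.114 = 0.3276, so I = 60.1 × 0.3276 = 19.69 A.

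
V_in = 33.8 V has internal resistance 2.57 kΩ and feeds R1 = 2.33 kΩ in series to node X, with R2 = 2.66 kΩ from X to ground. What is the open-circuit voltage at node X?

V_th ≈ 11.9 V

R1' = 2.57 + 2.33 = 4.900 kΩ (source resistance + R1).
V_th is the unloaded tap voltage: V_in · R2/(R1'+R2) = 33.8 × 0.3519 = 11.89 V.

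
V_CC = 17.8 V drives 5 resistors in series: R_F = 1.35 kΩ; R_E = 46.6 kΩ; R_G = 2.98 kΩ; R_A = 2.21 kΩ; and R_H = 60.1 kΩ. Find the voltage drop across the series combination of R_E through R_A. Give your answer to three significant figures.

V ≈ 8.14 V

ΣR = 1.35 + 46.6 + 2.98 + 2.21 + 60.1 = 113.2 kΩ.
R_{R_E..R_A} = 46.6 + 2.98 + 2.21 = 51.79 kΩ.
By the voltage-divider rule, V = 17.8 × 51.79/113.2 = 8.141 V.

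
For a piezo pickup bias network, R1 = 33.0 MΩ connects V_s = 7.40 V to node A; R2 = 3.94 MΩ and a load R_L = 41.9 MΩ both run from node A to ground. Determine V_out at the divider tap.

V_out ≈ 0.728 V

The load sits in parallel with R2, giving an effective lower resistance R2' = R2·R_L/(R2+R_L) = 3.601 MΩ.
Voltage divider with the loaded lower leg: V_out = 7.40 × 3.601/(33.0 + 3.601) = 7.40 × 0.09839 = 0.7281 V.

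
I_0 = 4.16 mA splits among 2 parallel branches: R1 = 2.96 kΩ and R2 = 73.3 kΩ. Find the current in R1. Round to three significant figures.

With just two branches, the current splits inversely with resistance.
So I = 4.16 × 73.3/76.26 = 3.999 mA.

I ≈ 4.00 mA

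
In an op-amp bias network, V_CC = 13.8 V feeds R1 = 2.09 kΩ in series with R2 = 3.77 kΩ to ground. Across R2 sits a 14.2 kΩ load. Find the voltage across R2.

The load sits in parallel with R2, giving an effective lower resistance R2' = R2·R_L/(R2+R_L) = 2.979 kΩ.
Voltage divider with the loaded lower leg: V_out = 13.8 × 2.979/(2.09 + 2.979) = 13.8 × 0.5877 = 8.110 V.

V_out ≈ 8.11 V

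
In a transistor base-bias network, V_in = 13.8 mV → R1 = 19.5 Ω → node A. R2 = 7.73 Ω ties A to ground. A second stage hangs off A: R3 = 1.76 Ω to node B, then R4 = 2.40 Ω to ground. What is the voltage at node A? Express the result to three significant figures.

Node A sees R2 in parallel with the series input of stage 2, R3 + R4 = 4.160 Ω.
Effective lower resistance at A: R2 ‖ 4.160 = 2.705 Ω.
First divider: V_A = V_in · 2.705/(19.5 + 2.705) = 1.681 mV.

V_A ≈ 1.68 mV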